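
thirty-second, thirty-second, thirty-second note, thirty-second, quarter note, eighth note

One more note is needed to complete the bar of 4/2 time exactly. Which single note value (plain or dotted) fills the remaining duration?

dotted whole note

The bar of 4/2 = 64 thirty-second notes.
Working in thirty-second notes: thirty-second = 1; thirty-second = 1; thirty-second note = 1; thirty-second = 1; quarter note = 8; eighth note = 4.
Altogether 1 + 1 + 1 + 1 + 8 + 4 = 16.
Remaining: 64 − 16 = 48 thirty-second notes, which is a dotted whole note.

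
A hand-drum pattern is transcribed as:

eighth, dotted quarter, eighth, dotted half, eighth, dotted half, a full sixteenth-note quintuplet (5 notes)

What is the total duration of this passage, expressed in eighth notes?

Working in eighth notes: eighth = 1; dotted quarter = 3; eighth = 1; dotted half = 6; eighth = 1; dotted half = 6; a full sixteenth-note quintuplet (5 notes) (five quintuplet sixteenths span one quarter) = 2.
Altogether 1 + 3 + 1 + 6 + 1 + 6 + 2 = 20 eighth notes.

20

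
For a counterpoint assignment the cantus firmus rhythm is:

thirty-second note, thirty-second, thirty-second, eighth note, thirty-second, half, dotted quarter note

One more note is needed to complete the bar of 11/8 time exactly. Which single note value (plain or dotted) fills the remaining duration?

quarter note

The bar of 11/8 = 44 thirty-second notes.
Each duration in thirty-second notes: thirty-second note = 1; thirty-second = 1; thirty-second = 1; eighth note = 4; thirty-second = 1; half = 16; dotted quarter note = 12.
Adding: 1 + 1 + 1 + 4 + 1 + 16 + 12 = 36.
Remaining: 44 − 36 = 8 thirty-second notes, which is a quarter note.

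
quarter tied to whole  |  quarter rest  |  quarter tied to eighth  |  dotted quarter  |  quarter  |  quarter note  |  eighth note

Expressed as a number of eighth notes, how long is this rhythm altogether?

Convert each value to eighth notes: quarter tied to whole (quarter + whole) = 10; quarter rest = 2; quarter tied to eighth (quarter + eighth) = 3; dotted quarter = 3; quarter = 2; quarter note = 2; eighth note = 1.
Adding: 10 + 2 + 3 + 3 + 2 + 2 + 1 = 23 eighth notes.

23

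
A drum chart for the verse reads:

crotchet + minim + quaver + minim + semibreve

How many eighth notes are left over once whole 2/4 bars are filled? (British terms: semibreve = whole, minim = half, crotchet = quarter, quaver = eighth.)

3

One bar of 2/4 = 4 eighth notes.
Convert each value to eighth notes: crotchet = 2; minim = 4; quaver = 1; minim = 4; semibreve = 8.
Sum: 2 + 4 + 1 + 4 + 8 = 19.
19 ÷ 4 = 4 complete bars with 3 eighth notes remaining.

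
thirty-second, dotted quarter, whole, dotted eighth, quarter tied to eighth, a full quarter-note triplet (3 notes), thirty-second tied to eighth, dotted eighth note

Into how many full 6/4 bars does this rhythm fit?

1

One bar of 6/4 = 48 thirty-second notes.
Each duration in thirty-second notes: thirty-second = 1; dotted quarter = 12; whole = 32; dotted eighth = 6; quarter tied to eighth (quarter + eighth) = 12; a full quarter-note triplet (3 notes) (three triplet quarters span one half) = 16; thirty-second tied to eighth (thirty-second + eighth) = 5; dotted eighth note = 6.
Altogether 1 + 12 + 32 + 6 + 12 + 16 + 5 + 6 = 90.
90 ÷ 48 = 1 complete bar with 42 left over.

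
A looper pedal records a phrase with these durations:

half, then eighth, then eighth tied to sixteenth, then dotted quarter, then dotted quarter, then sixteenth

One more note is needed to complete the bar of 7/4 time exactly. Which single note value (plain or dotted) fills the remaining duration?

The bar of 7/4 = 28 sixteenth notes.
In sixteenth notes: half = 8; eighth = 2; eighth tied to sixteenth (eighth + sixteenth) = 3; dotted quarter = 6; dotted quarter = 6; sixteenth = 1.
Total: 8 + 2 + 3 + 6 + 6 + 1 = 26.
Remaining: 28 − 26 = 2 sixteenth notes, which is a eighth note.

eighth note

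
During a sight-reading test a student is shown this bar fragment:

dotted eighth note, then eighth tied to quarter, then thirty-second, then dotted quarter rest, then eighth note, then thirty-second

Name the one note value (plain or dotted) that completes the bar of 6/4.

dotted quarter note

The bar of 6/4 = 48 thirty-second notes.
Working in thirty-second notes: dotted eighth note = 6; eighth tied to quarter (eighth + quarter) = 12; thirty-second = 1; dotted quarter rest = 12; eighth note = 4; thirty-second = 1.
Sum: 6 + 12 + 1 + 12 + 4 + 1 = 36.
Remaining: 48 − 36 = 12 thirty-second notes, which is a dotted quarter note.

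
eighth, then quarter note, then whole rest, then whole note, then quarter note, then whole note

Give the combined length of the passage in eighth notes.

29

In eighth notes: eighth = 1; quarter note = 2; whole rest = 8; whole note = 8; quarter note = 2; whole note = 8.
Adding: 1 + 2 + 8 + 8 + 2 + 8 = 29 eighth notes.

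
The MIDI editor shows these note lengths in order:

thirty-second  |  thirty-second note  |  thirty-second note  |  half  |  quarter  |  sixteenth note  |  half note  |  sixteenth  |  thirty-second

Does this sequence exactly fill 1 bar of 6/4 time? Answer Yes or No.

One bar of 6/4 = 48 thirty-second notes.
Each duration in thirty-second notes: thirty-second = 1; thirty-second note = 1; thirty-second note = 1; half = 16; quarter = 8; sixteenth note = 2; half note = 16; sixteenth = 2; thirty-second = 1.
Sum: 1 + 1 + 1 + 16 + 8 + 2 + 16 + 2 + 1 = 48.
48 equals 48, so the answer is Yes.

Yes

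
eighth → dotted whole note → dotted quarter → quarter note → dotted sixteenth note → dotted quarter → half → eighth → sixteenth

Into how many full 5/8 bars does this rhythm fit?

5

One bar of 5/8 = 20 thirty-second notes.
Convert each value to thirty-second notes: eighth = 4; dotted whole note = 48; dotted quarter = 12; quarter note = 8; dotted sixteenth note = 3; dotted quarter = 12; half = 16; eighth = 4; sixteenth = 2.
Total: 4 + 48 + 12 + 8 + 3 + 12 + 16 + 4 + 2 = 109.
109 ÷ 20 = 5 complete bars with 9 left over.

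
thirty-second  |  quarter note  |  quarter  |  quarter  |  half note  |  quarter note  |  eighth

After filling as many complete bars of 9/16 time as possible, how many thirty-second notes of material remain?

One bar of 9/16 = 18 thirty-second notes.
Convert each value to thirty-second notes: thirty-second = 1; quarter note = 8; quarter = 8; quarter = 8; half note = 16; quarter note = 8; eighth = 4.
Sum: 1 + 8 + 8 + 8 + 16 + 8 + 4 = 53.
53 ÷ 18 = 2 complete bars with 17 thirty-second notes remaining.

17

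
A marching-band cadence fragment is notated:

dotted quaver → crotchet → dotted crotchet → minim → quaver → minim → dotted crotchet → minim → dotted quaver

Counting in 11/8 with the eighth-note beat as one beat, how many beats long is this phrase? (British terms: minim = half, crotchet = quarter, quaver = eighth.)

24

One eighth-note beat = 2 sixteenth notes.
Each duration in sixteenth notes: dotted quaver = 3; crotchet = 4; dotted crotchet = 6; minim = 8; quaver = 2; minim = 8; dotted crotchet = 6; minim = 8; dotted quaver = 3.
Sum: 3 + 4 + 6 + 8 + 2 + 8 + 6 + 8 + 3 = 48.
48 ÷ 2 = 24 beats.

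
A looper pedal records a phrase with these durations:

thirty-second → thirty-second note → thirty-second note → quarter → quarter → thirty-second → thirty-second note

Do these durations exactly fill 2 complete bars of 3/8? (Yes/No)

No

One bar of 3/8 = 12 thirty-second notes, so 2 bars = 24.
In thirty-second notes: thirty-second = 1; thirty-second note = 1; thirty-second note = 1; quarter = 8; quarter = 8; thirty-second = 1; thirty-second note = 1.
Altogether 1 + 1 + 1 + 8 + 8 + 1 + 1 = 21.
21 falls short of 24, so the answer is No.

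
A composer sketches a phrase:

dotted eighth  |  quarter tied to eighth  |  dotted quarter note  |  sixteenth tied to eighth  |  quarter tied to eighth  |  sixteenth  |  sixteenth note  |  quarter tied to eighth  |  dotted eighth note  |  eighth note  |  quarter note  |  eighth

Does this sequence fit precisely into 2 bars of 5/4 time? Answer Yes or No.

No

One bar of 5/4 = 20 sixteenth notes, so 2 bars = 40.
Each duration in sixteenth notes: dotted eighth = 3; quarter tied to eighth (quarter + eighth) = 6; dotted quarter note = 6; sixteenth tied to eighth (sixteenth + eighth) = 3; quarter tied to eighth (quarter + eighth) = 6; sixteenth = 1; sixteenth note = 1; quarter tied to eighth (quarter + eighth) = 6; dotted eighth note = 3; eighth note = 2; quarter note = 4; eighth = 2.
Adding: 3 + 6 + 6 + 3 + 6 + 1 + 1 + 6 + 3 + 2 + 4 + 2 = 43.
43 exceeds 40, so the answer is No.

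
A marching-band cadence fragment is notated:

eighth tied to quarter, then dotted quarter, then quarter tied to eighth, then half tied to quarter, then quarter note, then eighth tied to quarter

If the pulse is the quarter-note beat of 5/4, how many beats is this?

One quarter-note beat = 2 eighth notes.
Each duration in eighth notes: eighth tied to quarter (eighth + quarter) = 3; dotted quarter = 3; quarter tied to eighth (quarter + eighth) = 3; half tied to quarter (half + quarter) = 6; quarter note = 2; eighth tied to quarter (eighth + quarter) = 3.
Adding: 3 + 3 + 3 + 6 + 2 + 3 = 20.
20 ÷ 2 = 10 beats.

10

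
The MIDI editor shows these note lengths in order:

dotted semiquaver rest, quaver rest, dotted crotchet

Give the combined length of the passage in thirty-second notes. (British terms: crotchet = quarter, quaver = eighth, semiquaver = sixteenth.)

19

Each duration in thirty-second notes: dotted semiquaver rest = 3; quaver rest = 4; dotted crotchet = 12.
Adding: 3 + 4 + 12 = 19 thirty-second notes.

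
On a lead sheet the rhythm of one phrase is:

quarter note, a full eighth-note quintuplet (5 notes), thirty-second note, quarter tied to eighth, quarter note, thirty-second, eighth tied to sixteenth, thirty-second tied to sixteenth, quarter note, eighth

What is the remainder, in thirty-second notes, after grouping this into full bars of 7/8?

One bar of 7/8 = 28 thirty-second notes.
Express everything in thirty-second notes: quarter note = 8; a full eighth-note quintuplet (5 notes) (five quintuplet eighths span one half) = 16; thirty-second note = 1; quarter tied to eighth (quarter + eighth) = 12; quarter note = 8; thirty-second = 1; eighth tied to sixteenth (eighth + sixteenth) = 6; thirty-second tied to sixteenth (thirty-second + sixteenth) = 3; quarter note = 8; eighth = 4.
Sum: 8 + 16 + 1 + 12 + 8 + 1 + 6 + 3 + 8 + 4 = 67.
67 ÷ 28 = 2 complete bars with 11 thirty-second notes remaining.

11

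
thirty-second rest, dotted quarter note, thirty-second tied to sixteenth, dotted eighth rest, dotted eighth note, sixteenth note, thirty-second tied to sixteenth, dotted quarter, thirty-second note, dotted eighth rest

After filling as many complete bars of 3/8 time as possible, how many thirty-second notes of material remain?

One bar of 3/8 = 12 thirty-second notes.
In thirty-second notes: thirty-second rest = 1; dotted quarter note = 12; thirty-second tied to sixteenth (thirty-second + sixteenth) = 3; dotted eighth rest = 6; dotted eighth note = 6; sixteenth note = 2; thirty-second tied to sixteenth (thirty-second + sixteenth) = 3; dotted quarter = 12; thirty-second note = 1; dotted eighth rest = 6.
Sum: 1 + 12 + 3 + 6 + 6 + 2 + 3 + 12 + 1 + 6 = 52.
52 ÷ 12 = 4 complete bars with 4 thirty-second notes remaining.

4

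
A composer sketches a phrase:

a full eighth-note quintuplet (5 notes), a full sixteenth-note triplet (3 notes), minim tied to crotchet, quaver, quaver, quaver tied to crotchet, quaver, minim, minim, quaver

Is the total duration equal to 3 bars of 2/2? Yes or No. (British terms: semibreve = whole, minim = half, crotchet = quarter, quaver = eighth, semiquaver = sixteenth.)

No

One bar of 2/2 = 8 eighth notes, so 3 bars = 24.
Working in eighth notes: a full eighth-note quintuplet (5 notes) (five quintuplet eighths span one half) = 4; a full sixteenth-note triplet (3 notes) (three triplet sixteenths span one eighth) = 1; minim tied to crotchet (minim + crotchet) = 6; quaver = 1; quaver = 1; quaver tied to crotchet (quaver + crotchet) = 3; quaver = 1; minim = 4; minim = 4; quaver = 1.
Adding: 4 + 1 + 6 + 1 + 1 + 3 + 1 + 4 + 4 + 1 = 26.
26 exceeds 24, so the answer is No.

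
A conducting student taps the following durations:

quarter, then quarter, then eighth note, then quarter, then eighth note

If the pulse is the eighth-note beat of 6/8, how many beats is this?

One eighth-note beat = 2 sixteenth notes.
Convert each value to sixteenth notes: quarter = 4; quarter = 4; eighth note = 2; quarter = 4; eighth note = 2.
Sum: 4 + 4 + 2 + 4 + 2 = 16.
16 ÷ 2 = 8 beats.

8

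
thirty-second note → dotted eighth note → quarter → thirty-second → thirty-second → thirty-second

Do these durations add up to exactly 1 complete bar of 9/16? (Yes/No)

One bar of 9/16 = 18 thirty-second notes.
In thirty-second notes: thirty-second note = 1; dotted eighth note = 6; quarter = 8; thirty-second = 1; thirty-second = 1; thirty-second = 1.
Altogether 1 + 6 + 8 + 1 + 1 + 1 = 18.
18 equals 18, so the answer is Yes.

Yes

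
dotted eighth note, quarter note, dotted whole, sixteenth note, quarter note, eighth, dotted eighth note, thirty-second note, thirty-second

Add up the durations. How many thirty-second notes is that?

84

Working in thirty-second notes: dotted eighth note = 6; quarter note = 8; dotted whole = 48; sixteenth note = 2; quarter note = 8; eighth = 4; dotted eighth note = 6; thirty-second note = 1; thirty-second = 1.
Total: 6 + 8 + 48 + 2 + 8 + 4 + 6 + 1 + 1 = 84 thirty-second notes.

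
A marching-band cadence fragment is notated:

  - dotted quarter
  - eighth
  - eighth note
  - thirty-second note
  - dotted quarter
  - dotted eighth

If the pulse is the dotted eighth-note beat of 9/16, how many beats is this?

One dotted eighth-note beat = 6 thirty-second notes.
Working in thirty-second notes: dotted quarter = 12; eighth = 4; eighth note = 4; thirty-second note = 1; dotted quarter = 12; dotted eighth = 6.
Sum: 12 + 4 + 4 + 1 + 12 + 6 = 39.
39 ÷ 6 = 6.5 beats.

6.5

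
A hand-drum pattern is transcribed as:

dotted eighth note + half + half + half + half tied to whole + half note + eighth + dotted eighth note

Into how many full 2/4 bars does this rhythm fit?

8

One bar of 2/4 = 8 sixteenth notes.
In sixteenth notes: dotted eighth note = 3; half = 8; half = 8; half = 8; half tied to whole (half + whole) = 24; half note = 8; eighth = 2; dotted eighth note = 3.
Altogether 3 + 8 + 8 + 8 + 24 + 8 + 2 + 3 = 64.
64 ÷ 8 = 8 complete bars with 0 left over.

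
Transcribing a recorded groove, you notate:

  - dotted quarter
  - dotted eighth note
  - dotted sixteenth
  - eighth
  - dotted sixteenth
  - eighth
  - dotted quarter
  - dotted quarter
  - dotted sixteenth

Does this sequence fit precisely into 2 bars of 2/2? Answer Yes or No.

One bar of 2/2 = 32 thirty-second notes, so 2 bars = 64.
Convert each value to thirty-second notes: dotted quarter = 12; dotted eighth note = 6; dotted sixteenth = 3; eighth = 4; dotted sixteenth = 3; eighth = 4; dotted quarter = 12; dotted quarter = 12; dotted sixteenth = 3.
Adding: 12 + 6 + 3 + 4 + 3 + 4 + 12 + 12 + 3 = 59.
59 falls short of 64, so the answer is No.

No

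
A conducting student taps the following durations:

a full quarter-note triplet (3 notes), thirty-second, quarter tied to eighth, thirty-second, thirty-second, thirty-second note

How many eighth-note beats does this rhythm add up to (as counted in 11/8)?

8

One eighth-note beat = 4 thirty-second notes.
In thirty-second notes: a full quarter-note triplet (3 notes) (three triplet quarters span one half) = 16; thirty-second = 1; quarter tied to eighth (quarter + eighth) = 12; thirty-second = 1; thirty-second = 1; thirty-second note = 1.
Altogether 16 + 1 + 12 + 1 + 1 + 1 = 32.
32 ÷ 4 = 8 beats.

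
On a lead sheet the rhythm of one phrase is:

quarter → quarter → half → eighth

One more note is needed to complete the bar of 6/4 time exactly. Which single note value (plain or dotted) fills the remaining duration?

dotted quarter note

The bar of 6/4 = 12 eighth notes.
Convert each value to eighth notes: quarter = 2; quarter = 2; half = 4; eighth = 1.
Adding: 2 + 2 + 4 + 1 = 9.
Remaining: 12 − 9 = 3 eighth notes, which is a dotted quarter note.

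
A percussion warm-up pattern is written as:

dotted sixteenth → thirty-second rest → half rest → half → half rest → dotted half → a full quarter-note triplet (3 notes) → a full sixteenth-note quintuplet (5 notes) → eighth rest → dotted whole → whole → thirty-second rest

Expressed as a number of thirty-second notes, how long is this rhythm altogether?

185

Convert each value to thirty-second notes: dotted sixteenth = 3; thirty-second rest = 1; half rest = 16; half = 16; half rest = 16; dotted half = 24; a full quarter-note triplet (3 notes) (three triplet quarters span one half) = 16; a full sixteenth-note quintuplet (5 notes) (five quintuplet sixteenths span one quarter) = 8; eighth rest = 4; dotted whole = 48; whole = 32; thirty-second rest = 1.
Sum: 3 + 1 + 16 + 16 + 16 + 24 + 16 + 8 + 4 + 48 + 32 + 1 = 185 thirty-second notes.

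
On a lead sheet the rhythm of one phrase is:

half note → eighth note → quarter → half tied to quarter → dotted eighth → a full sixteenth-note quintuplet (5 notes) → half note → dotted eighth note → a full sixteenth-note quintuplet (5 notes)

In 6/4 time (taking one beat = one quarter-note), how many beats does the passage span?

12

One quarter-note beat = 4 sixteenth notes.
Express everything in sixteenth notes: half note = 8; eighth note = 2; quarter = 4; half tied to quarter (half + quarter) = 12; dotted eighth = 3; a full sixteenth-note quintuplet (5 notes) (five quintuplet sixteenths span one quarter) = 4; half note = 8; dotted eighth note = 3; a full sixteenth-note quintuplet (5 notes) (five quintuplet sixteenths span one quarter) = 4.
Adding: 8 + 2 + 4 + 12 + 3 + 4 + 8 + 3 + 4 = 48.
48 ÷ 4 = 12 beats.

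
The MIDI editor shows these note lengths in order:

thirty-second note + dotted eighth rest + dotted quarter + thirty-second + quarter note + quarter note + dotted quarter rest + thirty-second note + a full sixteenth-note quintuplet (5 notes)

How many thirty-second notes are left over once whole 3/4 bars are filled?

One bar of 3/4 = 24 thirty-second notes.
Convert each value to thirty-second notes: thirty-second note = 1; dotted eighth rest = 6; dotted quarter = 12; thirty-second = 1; quarter note = 8; quarter note = 8; dotted quarter rest = 12; thirty-second note = 1; a full sixteenth-note quintuplet (5 notes) (five quintuplet sixteenths span one quarter) = 8.
Adding: 1 + 6 + 12 + 1 + 8 + 8 + 12 + 1 + 8 = 57.
57 ÷ 24 = 2 complete bars with 9 thirty-second notes remaining.

9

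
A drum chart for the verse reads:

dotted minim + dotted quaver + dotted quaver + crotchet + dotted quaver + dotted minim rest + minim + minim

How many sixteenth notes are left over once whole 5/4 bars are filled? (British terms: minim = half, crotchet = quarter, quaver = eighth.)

One bar of 5/4 = 20 sixteenth notes.
Working in sixteenth notes: dotted minim = 12; dotted quaver = 3; dotted quaver = 3; crotchet = 4; dotted quaver = 3; dotted minim rest = 12; minim = 8; minim = 8.
Altogether 12 + 3 + 3 + 4 + 3 + 12 + 8 + 8 = 53.
53 ÷ 20 = 2 complete bars with 13 sixteenth notes remaining.

13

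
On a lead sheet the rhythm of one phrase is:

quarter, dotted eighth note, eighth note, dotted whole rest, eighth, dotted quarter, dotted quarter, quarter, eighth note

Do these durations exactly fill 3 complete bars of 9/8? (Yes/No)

One bar of 9/8 = 18 sixteenth notes, so 3 bars = 54.
Convert each value to sixteenth notes: quarter = 4; dotted eighth note = 3; eighth note = 2; dotted whole rest = 24; eighth = 2; dotted quarter = 6; dotted quarter = 6; quarter = 4; eighth note = 2.
Adding: 4 + 3 + 2 + 24 + 2 + 6 + 6 + 4 + 2 = 53.
53 falls short of 54, so the answer is No.

No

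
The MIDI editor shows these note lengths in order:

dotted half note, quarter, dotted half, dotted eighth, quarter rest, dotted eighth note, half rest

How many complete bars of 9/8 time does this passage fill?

One bar of 9/8 = 18 sixteenth notes.
Convert each value to sixteenth notes: dotted half note = 12; quarter = 4; dotted half = 12; dotted eighth = 3; quarter rest = 4; dotted eighth note = 3; half rest = 8.
Adding: 12 + 4 + 12 + 3 + 4 + 3 + 8 = 46.
46 ÷ 18 = 2 complete bars with 10 left over.

2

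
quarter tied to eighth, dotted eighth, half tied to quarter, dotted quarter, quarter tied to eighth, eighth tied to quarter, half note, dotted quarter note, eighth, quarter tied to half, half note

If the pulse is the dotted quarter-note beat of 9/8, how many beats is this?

One dotted quarter-note beat = 6 sixteenth notes.
Working in sixteenth notes: quarter tied to eighth (quarter + eighth) = 6; dotted eighth = 3; half tied to quarter (half + quarter) = 12; dotted quarter = 6; quarter tied to eighth (quarter + eighth) = 6; eighth tied to quarter (eighth + quarter) = 6; half note = 8; dotted quarter note = 6; eighth = 2; quarter tied to half (quarter + half) = 12; half note = 8.
Altogether 6 + 3 + 12 + 6 + 6 + 6 + 8 + 6 + 2 + 12 + 8 = 75.
75 ÷ 6 = 12.5 beats.

12.5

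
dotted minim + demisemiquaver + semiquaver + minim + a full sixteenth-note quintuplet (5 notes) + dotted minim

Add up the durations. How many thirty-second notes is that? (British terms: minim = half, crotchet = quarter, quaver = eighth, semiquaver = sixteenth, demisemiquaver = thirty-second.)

75

In thirty-second notes: dotted minim = 24; demisemiquaver = 1; semiquaver = 2; minim = 16; a full sixteenth-note quintuplet (5 notes) (five quintuplet sixteenths span one quarter) = 8; dotted minim = 24.
Adding: 24 + 1 + 2 + 16 + 8 + 24 = 75 thirty-second notes.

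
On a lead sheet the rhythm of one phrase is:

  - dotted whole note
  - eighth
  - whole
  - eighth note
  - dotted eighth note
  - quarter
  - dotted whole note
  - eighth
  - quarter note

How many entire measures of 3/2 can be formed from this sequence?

3

One bar of 3/2 = 24 sixteenth notes.
Each duration in sixteenth notes: dotted whole note = 24; eighth = 2; whole = 16; eighth note = 2; dotted eighth note = 3; quarter = 4; dotted whole note = 24; eighth = 2; quarter note = 4.
Adding: 24 + 2 + 16 + 2 + 3 + 4 + 24 + 2 + 4 = 81.
81 ÷ 24 = 3 complete bars with 9 left over.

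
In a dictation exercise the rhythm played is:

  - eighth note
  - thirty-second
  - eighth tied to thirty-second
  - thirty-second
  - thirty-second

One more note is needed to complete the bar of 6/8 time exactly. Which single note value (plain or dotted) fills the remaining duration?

dotted quarter note

The bar of 6/8 = 24 thirty-second notes.
Express everything in thirty-second notes: eighth note = 4; thirty-second = 1; eighth tied to thirty-second (eighth + thirty-second) = 5; thirty-second = 1; thirty-second = 1.
Total: 4 + 1 + 5 + 1 + 1 = 12.
Remaining: 24 − 12 = 12 thirty-second notes, which is a dotted quarter note.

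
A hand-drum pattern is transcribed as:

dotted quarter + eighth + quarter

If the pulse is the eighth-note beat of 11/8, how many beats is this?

One eighth-note beat = 2 sixteenth notes.
In sixteenth notes: dotted quarter = 6; eighth = 2; quarter = 4.
Sum: 6 + 2 + 4 = 12.
12 ÷ 2 = 6 beats.

6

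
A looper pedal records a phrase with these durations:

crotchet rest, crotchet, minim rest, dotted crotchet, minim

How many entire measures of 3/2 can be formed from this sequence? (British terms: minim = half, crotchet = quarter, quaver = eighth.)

1

One bar of 3/2 = 12 eighth notes.
In eighth notes: crotchet rest = 2; crotchet = 2; minim rest = 4; dotted crotchet = 3; minim = 4.
Total: 2 + 2 + 4 + 3 + 4 = 15.
15 ÷ 12 = 1 complete bar with 3 left over.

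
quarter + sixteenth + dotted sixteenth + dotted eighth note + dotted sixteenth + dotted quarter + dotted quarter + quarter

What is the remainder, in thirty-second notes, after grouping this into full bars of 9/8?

18

One bar of 9/8 = 36 thirty-second notes.
Express everything in thirty-second notes: quarter = 8; sixteenth = 2; dotted sixteenth = 3; dotted eighth note = 6; dotted sixteenth = 3; dotted quarter = 12; dotted quarter = 12; quarter = 8.
Altogether 8 + 2 + 3 + 6 + 3 + 12 + 12 + 8 = 54.
54 ÷ 36 = 1 complete bar with 18 thirty-second notes remaining.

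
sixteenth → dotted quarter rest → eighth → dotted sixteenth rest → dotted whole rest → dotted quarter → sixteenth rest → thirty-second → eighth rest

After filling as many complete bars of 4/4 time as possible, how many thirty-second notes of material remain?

24

One bar of 4/4 = 32 thirty-second notes.
Convert each value to thirty-second notes: sixteenth = 2; dotted quarter rest = 12; eighth = 4; dotted sixteenth rest = 3; dotted whole rest = 48; dotted quarter = 12; sixteenth rest = 2; thirty-second = 1; eighth rest = 4.
Adding: 2 + 12 + 4 + 3 + 48 + 12 + 2 + 1 + 4 = 88.
88 ÷ 32 = 2 complete bars with 24 thirty-second notes remaining.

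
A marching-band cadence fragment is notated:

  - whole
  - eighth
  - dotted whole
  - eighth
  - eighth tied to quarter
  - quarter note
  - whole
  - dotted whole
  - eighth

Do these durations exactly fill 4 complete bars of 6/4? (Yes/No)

One bar of 6/4 = 12 eighth notes, so 4 bars = 48.
Each duration in eighth notes: whole = 8; eighth = 1; dotted whole = 12; eighth = 1; eighth tied to quarter (eighth + quarter) = 3; quarter note = 2; whole = 8; dotted whole = 12; eighth = 1.
Adding: 8 + 1 + 12 + 1 + 3 + 2 + 8 + 12 + 1 = 48.
48 equals 48, so the answer is Yes.

Yes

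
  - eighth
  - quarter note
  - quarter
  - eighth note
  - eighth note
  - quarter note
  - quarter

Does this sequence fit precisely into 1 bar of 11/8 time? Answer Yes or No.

One bar of 11/8 = 11 eighth notes.
In eighth notes: eighth = 1; quarter note = 2; quarter = 2; eighth note = 1; eighth note = 1; quarter note = 2; quarter = 2.
Adding: 1 + 2 + 2 + 1 + 1 + 2 + 2 = 11.
11 equals 11, so the answer is Yes.

Yes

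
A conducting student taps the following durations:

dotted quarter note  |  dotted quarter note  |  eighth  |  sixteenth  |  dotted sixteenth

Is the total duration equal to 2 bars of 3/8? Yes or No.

No

One bar of 3/8 = 12 thirty-second notes, so 2 bars = 24.
Express everything in thirty-second notes: dotted quarter note = 12; dotted quarter note = 12; eighth = 4; sixteenth = 2; dotted sixteenth = 3.
Adding: 12 + 12 + 4 + 2 + 3 = 33.
33 exceeds 24, so the answer is No.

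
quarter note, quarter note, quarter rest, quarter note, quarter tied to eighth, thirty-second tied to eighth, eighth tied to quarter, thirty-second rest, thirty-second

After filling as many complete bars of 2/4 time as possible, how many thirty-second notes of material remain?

One bar of 2/4 = 16 thirty-second notes.
In thirty-second notes: quarter note = 8; quarter note = 8; quarter rest = 8; quarter note = 8; quarter tied to eighth (quarter + eighth) = 12; thirty-second tied to eighth (thirty-second + eighth) = 5; eighth tied to quarter (eighth + quarter) = 12; thirty-second rest = 1; thirty-second = 1.
Total: 8 + 8 + 8 + 8 + 12 + 5 + 12 + 1 + 1 = 63.
63 ÷ 16 = 3 complete bars with 15 thirty-second notes remaining.

15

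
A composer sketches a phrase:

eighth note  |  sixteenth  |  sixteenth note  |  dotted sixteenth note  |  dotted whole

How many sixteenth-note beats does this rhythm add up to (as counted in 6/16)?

One sixteenth-note beat = 2 thirty-second notes.
Each duration in thirty-second notes: eighth note = 4; sixteenth = 2; sixteenth note = 2; dotted sixteenth note = 3; dotted whole = 48.
Total: 4 + 2 + 2 + 3 + 48 = 59.
59 ÷ 2 = 29.5 beats.

29.5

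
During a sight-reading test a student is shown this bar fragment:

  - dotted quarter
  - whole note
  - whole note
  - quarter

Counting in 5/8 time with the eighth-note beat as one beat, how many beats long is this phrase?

One eighth-note beat = 2 sixteenth notes.
Working in sixteenth notes: dotted quarter = 6; whole note = 16; whole note = 16; quarter = 4.
Total: 6 + 16 + 16 + 4 = 42.
42 ÷ 2 = 21 beats.

21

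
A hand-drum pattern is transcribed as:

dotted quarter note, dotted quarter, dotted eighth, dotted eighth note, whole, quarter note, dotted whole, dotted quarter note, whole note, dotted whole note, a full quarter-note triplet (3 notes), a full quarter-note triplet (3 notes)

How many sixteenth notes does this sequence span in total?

124

Working in sixteenth notes: dotted quarter note = 6; dotted quarter = 6; dotted eighth = 3; dotted eighth note = 3; whole = 16; quarter note = 4; dotted whole = 24; dotted quarter note = 6; whole note = 16; dotted whole note = 24; a full quarter-note triplet (3 notes) (three triplet quarters span one half) = 8; a full quarter-note triplet (3 notes) (three triplet quarters span one half) = 8.
Adding: 6 + 6 + 3 + 3 + 16 + 4 + 24 + 6 + 16 + 24 + 8 + 8 = 124 sixteenth notes.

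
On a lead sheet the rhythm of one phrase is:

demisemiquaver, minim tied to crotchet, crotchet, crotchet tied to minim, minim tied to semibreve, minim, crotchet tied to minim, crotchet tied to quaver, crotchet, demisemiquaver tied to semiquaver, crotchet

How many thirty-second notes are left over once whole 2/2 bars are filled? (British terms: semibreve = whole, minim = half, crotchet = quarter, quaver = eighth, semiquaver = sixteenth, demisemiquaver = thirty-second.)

16

One bar of 2/2 = 32 thirty-second notes.
In thirty-second notes: demisemiquaver = 1; minim tied to crotchet (minim + crotchet) = 24; crotchet = 8; crotchet tied to minim (crotchet + minim) = 24; minim tied to semibreve (minim + semibreve) = 48; minim = 16; crotchet tied to minim (crotchet + minim) = 24; crotchet tied to quaver (crotchet + quaver) = 12; crotchet = 8; demisemiquaver tied to semiquaver (demisemiquaver + semiquaver) = 3; crotchet = 8.
Sum: 1 + 24 + 8 + 24 + 48 + 16 + 24 + 12 + 8 + 3 + 8 = 176.
176 ÷ 32 = 5 complete bars with 16 thirty-second notes remaining.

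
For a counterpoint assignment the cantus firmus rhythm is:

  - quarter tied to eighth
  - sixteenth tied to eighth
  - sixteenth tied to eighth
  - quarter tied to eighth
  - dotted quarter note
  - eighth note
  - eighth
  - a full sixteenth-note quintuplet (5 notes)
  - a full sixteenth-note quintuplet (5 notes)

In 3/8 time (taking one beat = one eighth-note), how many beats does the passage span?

One eighth-note beat = 2 sixteenth notes.
In sixteenth notes: quarter tied to eighth (quarter + eighth) = 6; sixteenth tied to eighth (sixteenth + eighth) = 3; sixteenth tied to eighth (sixteenth + eighth) = 3; quarter tied to eighth (quarter + eighth) = 6; dotted quarter note = 6; eighth note = 2; eighth = 2; a full sixteenth-note quintuplet (5 notes) (five quintuplet sixteenths span one quarter) = 4; a full sixteenth-note quintuplet (5 notes) (five quintuplet sixteenths span one quarter) = 4.
Adding: 6 + 3 + 3 + 6 + 6 + 2 + 2 + 4 + 4 = 36.
36 ÷ 2 = 18 beats.

18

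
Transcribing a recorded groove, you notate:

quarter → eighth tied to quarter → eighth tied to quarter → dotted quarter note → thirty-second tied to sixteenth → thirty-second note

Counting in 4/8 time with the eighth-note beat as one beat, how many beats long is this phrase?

12

One eighth-note beat = 4 thirty-second notes.
Convert each value to thirty-second notes: quarter = 8; eighth tied to quarter (eighth + quarter) = 12; eighth tied to quarter (eighth + quarter) = 12; dotted quarter note = 12; thirty-second tied to sixteenth (thirty-second + sixteenth) = 3; thirty-second note = 1.
Total: 8 + 12 + 12 + 12 + 3 + 1 = 48.
48 ÷ 4 = 12 beats.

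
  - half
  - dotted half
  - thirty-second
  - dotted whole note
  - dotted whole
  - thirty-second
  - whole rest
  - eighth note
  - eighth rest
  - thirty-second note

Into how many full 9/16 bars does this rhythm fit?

9

One bar of 9/16 = 18 thirty-second notes.
Convert each value to thirty-second notes: half = 16; dotted half = 24; thirty-second = 1; dotted whole note = 48; dotted whole = 48; thirty-second = 1; whole rest = 32; eighth note = 4; eighth rest = 4; thirty-second note = 1.
Total: 16 + 24 + 1 + 48 + 48 + 1 + 32 + 4 + 4 + 1 = 179.
179 ÷ 18 = 9 complete bars with 17 left over.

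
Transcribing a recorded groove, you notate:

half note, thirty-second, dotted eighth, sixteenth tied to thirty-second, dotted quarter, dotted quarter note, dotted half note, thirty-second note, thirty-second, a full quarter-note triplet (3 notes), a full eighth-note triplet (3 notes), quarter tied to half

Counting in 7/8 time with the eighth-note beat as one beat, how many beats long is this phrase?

One eighth-note beat = 4 thirty-second notes.
Convert each value to thirty-second notes: half note = 16; thirty-second = 1; dotted eighth = 6; sixteenth tied to thirty-second (sixteenth + thirty-second) = 3; dotted quarter = 12; dotted quarter note = 12; dotted half note = 24; thirty-second note = 1; thirty-second = 1; a full quarter-note triplet (3 notes) (three triplet quarters span one half) = 16; a full eighth-note triplet (3 notes) (three triplet eighths span one quarter) = 8; quarter tied to half (quarter + half) = 24.
Adding: 16 + 1 + 6 + 3 + 12 + 12 + 24 + 1 + 1 + 16 + 8 + 24 = 124.
124 ÷ 4 = 31 beats.

31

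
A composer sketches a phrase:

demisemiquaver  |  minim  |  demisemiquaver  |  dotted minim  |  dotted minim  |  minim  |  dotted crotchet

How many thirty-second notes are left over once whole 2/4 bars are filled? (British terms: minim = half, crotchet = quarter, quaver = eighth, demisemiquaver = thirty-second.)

14

One bar of 2/4 = 16 thirty-second notes.
Working in thirty-second notes: demisemiquaver = 1; minim = 16; demisemiquaver = 1; dotted minim = 24; dotted minim = 24; minim = 16; dotted crotchet = 12.
Sum: 1 + 16 + 1 + 24 + 24 + 16 + 12 = 94.
94 ÷ 16 = 5 complete bars with 14 thirty-second notes remaining.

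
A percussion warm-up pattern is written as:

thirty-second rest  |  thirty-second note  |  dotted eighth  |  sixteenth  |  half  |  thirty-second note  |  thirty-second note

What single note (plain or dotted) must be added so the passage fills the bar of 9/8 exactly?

quarter note

The bar of 9/8 = 36 thirty-second notes.
In thirty-second notes: thirty-second rest = 1; thirty-second note = 1; dotted eighth = 6; sixteenth = 2; half = 16; thirty-second note = 1; thirty-second note = 1.
Altogether 1 + 1 + 6 + 2 + 16 + 1 + 1 = 28.
Remaining: 36 − 28 = 8 thirty-second notes, which is a quarter note.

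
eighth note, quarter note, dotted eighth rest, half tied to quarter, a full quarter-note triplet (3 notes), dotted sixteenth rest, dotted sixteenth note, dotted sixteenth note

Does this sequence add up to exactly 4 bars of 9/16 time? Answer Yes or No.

No

One bar of 9/16 = 18 thirty-second notes, so 4 bars = 72.
In thirty-second notes: eighth note = 4; quarter note = 8; dotted eighth rest = 6; half tied to quarter (half + quarter) = 24; a full quarter-note triplet (3 notes) (three triplet quarters span one half) = 16; dotted sixteenth rest = 3; dotted sixteenth note = 3; dotted sixteenth note = 3.
Altogether 4 + 8 + 6 + 24 + 16 + 3 + 3 + 3 = 67.
67 falls short of 72, so the answer is No.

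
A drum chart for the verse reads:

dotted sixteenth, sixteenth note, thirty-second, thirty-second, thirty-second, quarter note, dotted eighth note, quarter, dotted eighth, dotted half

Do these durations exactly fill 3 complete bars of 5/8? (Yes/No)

One bar of 5/8 = 20 thirty-second notes, so 3 bars = 60.
Each duration in thirty-second notes: dotted sixteenth = 3; sixteenth note = 2; thirty-second = 1; thirty-second = 1; thirty-second = 1; quarter note = 8; dotted eighth note = 6; quarter = 8; dotted eighth = 6; dotted half = 24.
Sum: 3 + 2 + 1 + 1 + 1 + 8 + 6 + 8 + 6 + 24 = 60.
60 equals 60, so the answer is Yes.

Yes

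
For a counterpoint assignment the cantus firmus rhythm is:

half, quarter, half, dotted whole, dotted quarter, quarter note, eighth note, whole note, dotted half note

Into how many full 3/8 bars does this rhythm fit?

One bar of 3/8 = 3 eighth notes.
Working in eighth notes: half = 4; quarter = 2; half = 4; dotted whole = 12; dotted quarter = 3; quarter note = 2; eighth note = 1; whole note = 8; dotted half note = 6.
Altogether 4 + 2 + 4 + 12 + 3 + 2 + 1 + 8 + 6 = 42.
42 ÷ 3 = 14 complete bars with 0 left over.

14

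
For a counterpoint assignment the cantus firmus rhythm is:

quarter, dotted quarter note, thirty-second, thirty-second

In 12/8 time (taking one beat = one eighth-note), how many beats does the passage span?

One eighth-note beat = 4 thirty-second notes.
Express everything in thirty-second notes: quarter = 8; dotted quarter note = 12; thirty-second = 1; thirty-second = 1.
Sum: 8 + 12 + 1 + 1 = 22.
22 ÷ 4 = 5.5 beats.

5.5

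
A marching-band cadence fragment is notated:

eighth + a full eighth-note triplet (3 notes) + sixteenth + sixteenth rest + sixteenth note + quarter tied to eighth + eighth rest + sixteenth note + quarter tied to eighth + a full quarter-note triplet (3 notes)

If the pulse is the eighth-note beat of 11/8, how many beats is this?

One eighth-note beat = 2 sixteenth notes.
Convert each value to sixteenth notes: eighth = 2; a full eighth-note triplet (3 notes) (three triplet eighths span one quarter) = 4; sixteenth = 1; sixteenth rest = 1; sixteenth note = 1; quarter tied to eighth (quarter + eighth) = 6; eighth rest = 2; sixteenth note = 1; quarter tied to eighth (quarter + eighth) = 6; a full quarter-note triplet (3 notes) (three triplet quarters span one half) = 8.
Adding: 2 + 4 + 1 + 1 + 1 + 6 + 2 + 1 + 6 + 8 = 32.
32 ÷ 2 = 16 beats.

16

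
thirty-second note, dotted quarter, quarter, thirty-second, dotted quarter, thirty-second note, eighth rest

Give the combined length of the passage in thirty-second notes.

39

Working in thirty-second notes: thirty-second note = 1; dotted quarter = 12; quarter = 8; thirty-second = 1; dotted quarter = 12; thirty-second note = 1; eighth rest = 4.
Adding: 1 + 12 + 8 + 1 + 12 + 1 + 4 = 39 thirty-second notes.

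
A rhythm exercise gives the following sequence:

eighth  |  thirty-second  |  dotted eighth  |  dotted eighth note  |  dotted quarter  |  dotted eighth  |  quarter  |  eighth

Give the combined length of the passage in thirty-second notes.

47

Working in thirty-second notes: eighth = 4; thirty-second = 1; dotted eighth = 6; dotted eighth note = 6; dotted quarter = 12; dotted eighth = 6; quarter = 8; eighth = 4.
Adding: 4 + 1 + 6 + 6 + 12 + 6 + 8 + 4 = 47 thirty-second notes.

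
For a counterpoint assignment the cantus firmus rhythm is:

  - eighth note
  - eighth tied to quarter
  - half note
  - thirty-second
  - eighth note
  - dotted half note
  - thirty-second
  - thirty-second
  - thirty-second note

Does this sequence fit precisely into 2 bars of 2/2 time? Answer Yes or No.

One bar of 2/2 = 32 thirty-second notes, so 2 bars = 64.
In thirty-second notes: eighth note = 4; eighth tied to quarter (eighth + quarter) = 12; half note = 16; thirty-second = 1; eighth note = 4; dotted half note = 24; thirty-second = 1; thirty-second = 1; thirty-second note = 1.
Total: 4 + 12 + 16 + 1 + 4 + 24 + 1 + 1 + 1 = 64.
64 equals 64, so the answer is Yes.

Yes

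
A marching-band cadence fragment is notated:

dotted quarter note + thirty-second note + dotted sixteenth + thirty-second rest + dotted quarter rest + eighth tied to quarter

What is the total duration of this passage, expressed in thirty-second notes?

Working in thirty-second notes: dotted quarter note = 12; thirty-second note = 1; dotted sixteenth = 3; thirty-second rest = 1; dotted quarter rest = 12; eighth tied to quarter (eighth + quarter) = 12.
Altogether 12 + 1 + 3 + 1 + 12 + 12 = 41 thirty-second notes.

41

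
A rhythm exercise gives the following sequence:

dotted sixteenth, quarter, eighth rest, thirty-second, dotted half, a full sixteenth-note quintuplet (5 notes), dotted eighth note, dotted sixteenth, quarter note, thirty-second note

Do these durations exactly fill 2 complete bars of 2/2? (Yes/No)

One bar of 2/2 = 32 thirty-second notes, so 2 bars = 64.
Working in thirty-second notes: dotted sixteenth = 3; quarter = 8; eighth rest = 4; thirty-second = 1; dotted half = 24; a full sixteenth-note quintuplet (5 notes) (five quintuplet sixteenths span one quarter) = 8; dotted eighth note = 6; dotted sixteenth = 3; quarter note = 8; thirty-second note = 1.
Sum: 3 + 8 + 4 + 1 + 24 + 8 + 6 + 3 + 8 + 1 = 66.
66 exceeds 64, so the answer is No.

No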